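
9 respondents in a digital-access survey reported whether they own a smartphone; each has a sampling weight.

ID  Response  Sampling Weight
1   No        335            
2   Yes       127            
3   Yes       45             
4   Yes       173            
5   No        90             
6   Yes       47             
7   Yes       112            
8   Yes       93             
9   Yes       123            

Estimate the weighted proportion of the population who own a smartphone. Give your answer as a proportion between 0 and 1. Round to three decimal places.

Sum of weights for 'Yes' = 127 + 45 + 173 + 47 + 112 + 93 + 123 = 720
Total weight = 335 + 127 + 45 + 173 + 90 + 47 + 112 + 93 + 123 = 1145
Weighted proportion = 720 / 1145 = 0.62882096

0.629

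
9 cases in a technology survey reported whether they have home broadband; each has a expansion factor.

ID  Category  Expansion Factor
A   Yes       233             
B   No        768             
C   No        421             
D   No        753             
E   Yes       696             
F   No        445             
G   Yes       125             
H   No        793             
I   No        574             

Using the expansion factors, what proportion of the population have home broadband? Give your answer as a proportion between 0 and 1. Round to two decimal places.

0.22

Sum of weights for 'Yes' = 233 + 696 + 125 = 1054
Total weight = 233 + 768 + 421 + 753 + 696 + 445 + 125 + 793 + 574 = 4808
Weighted proportion = 1054 / 4808 = 0.21921797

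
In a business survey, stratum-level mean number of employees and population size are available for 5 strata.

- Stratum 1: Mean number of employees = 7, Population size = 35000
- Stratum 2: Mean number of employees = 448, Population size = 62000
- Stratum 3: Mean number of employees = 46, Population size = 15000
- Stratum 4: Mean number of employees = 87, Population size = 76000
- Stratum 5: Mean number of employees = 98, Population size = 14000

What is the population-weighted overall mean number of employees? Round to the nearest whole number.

182

Σ Nₕ·x̄ₕ = 7×35000 + 448×62000 + 46×15000 + 87×76000 + 98×14000
  = 36695000
Σ Nₕ = 35000 + 62000 + 15000 + 76000 + 14000 = 202000
Overall mean = 36695000 / 202000 = 181.65842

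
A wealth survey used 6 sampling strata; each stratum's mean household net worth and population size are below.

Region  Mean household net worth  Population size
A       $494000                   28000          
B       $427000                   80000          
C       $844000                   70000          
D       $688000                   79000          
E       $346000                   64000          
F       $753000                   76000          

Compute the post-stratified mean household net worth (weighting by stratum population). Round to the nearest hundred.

606500

Σ Nₕ·x̄ₕ = 494000×28000 + 427000×80000 + 844000×70000 + 688000×79000 + 346000×64000 + 753000×76000
  = 13832000000 + 34160000000 + 59080000000 + 54352000000 + 22144000000 + 57228000000 = 240796000000
Σ Nₕ = 397000
Overall mean = 240796000000 / 397000 = 606539.04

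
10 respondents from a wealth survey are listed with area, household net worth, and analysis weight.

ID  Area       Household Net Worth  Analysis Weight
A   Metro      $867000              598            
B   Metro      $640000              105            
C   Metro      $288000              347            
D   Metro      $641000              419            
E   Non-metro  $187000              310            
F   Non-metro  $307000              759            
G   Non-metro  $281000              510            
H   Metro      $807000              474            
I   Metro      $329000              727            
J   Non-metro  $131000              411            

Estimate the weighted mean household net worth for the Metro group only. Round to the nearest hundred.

590200

Metro rows: A, B, C, D, H, I
Weighted sum = 1575882000
Sum of weights = 2670
Weighted mean = 1575882000 / 2670 = 590217.98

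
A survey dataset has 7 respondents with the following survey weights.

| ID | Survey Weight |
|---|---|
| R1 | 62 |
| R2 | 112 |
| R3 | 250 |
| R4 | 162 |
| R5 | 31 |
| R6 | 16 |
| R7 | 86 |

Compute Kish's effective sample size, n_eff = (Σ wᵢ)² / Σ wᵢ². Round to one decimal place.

Σ wᵢ = 719
Σ wᵢ² = 3844 + 12544 + 62500 + 26244 + 961 + 256 + 7396 = 113745
n_eff = 719² / 113745 = 516961 / 113745 = 4.5449119

4.5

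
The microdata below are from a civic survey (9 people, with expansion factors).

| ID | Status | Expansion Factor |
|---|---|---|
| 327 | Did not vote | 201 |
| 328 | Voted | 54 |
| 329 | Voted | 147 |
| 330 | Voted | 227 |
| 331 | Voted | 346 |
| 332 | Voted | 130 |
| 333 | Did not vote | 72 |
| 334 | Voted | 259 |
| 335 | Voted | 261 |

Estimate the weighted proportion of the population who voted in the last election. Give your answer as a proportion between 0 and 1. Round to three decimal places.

0.839

Sum of weights for 'Voted' = 54 + 147 + 227 + 346 + 130 + 259 + 261 = 1424
Total weight = 201 + 54 + 147 + 227 + 346 + 130 + 72 + 259 + 261 = 1697
Weighted proportion = 1424 / 1697 = 0.83912787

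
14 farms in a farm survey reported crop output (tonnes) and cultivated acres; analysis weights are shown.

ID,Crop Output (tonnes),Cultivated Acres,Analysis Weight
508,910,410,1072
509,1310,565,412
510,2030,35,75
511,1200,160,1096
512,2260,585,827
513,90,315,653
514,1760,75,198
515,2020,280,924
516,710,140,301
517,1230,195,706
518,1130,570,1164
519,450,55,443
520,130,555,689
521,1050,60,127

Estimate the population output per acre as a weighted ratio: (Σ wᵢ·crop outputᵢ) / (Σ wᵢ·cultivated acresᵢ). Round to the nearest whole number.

3

Σ wᵢ·y = 9945120
Σ wᵢ·x = 3071015
Ratio = 9945120 / 3071015 = 3.2383821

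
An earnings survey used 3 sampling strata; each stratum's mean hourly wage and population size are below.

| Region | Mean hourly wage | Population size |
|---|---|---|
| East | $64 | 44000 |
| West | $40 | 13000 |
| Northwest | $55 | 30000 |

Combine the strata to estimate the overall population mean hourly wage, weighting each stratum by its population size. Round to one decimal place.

Σ Nₕ·x̄ₕ = 64×44000 + 40×13000 + 55×30000
  = 2816000 + 520000 + 1650000 = 4986000
Σ Nₕ = 44000 + 13000 + 30000 = 87000
Overall mean = 4986000 / 87000 = 57.310345

57.3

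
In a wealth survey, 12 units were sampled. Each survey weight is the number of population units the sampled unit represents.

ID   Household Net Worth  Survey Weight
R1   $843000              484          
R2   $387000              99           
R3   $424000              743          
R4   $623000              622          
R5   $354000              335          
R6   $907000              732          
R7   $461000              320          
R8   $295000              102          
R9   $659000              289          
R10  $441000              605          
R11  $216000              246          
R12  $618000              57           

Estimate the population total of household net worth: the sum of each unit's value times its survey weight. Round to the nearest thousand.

Weighted total = 843000×484 + 387000×99 + 424000×743 + 623000×622 + 354000×335 + 907000×732 + 461000×320 + 295000×102 + 659000×289 + 441000×605 + 216000×246 + 618000×57
  = 408012000 + 38313000 + 315032000 + 387506000 + 118590000 + 663924000 + 147520000 + 30090000 + 190451000 + 266805000 + 53136000 + 35226000 = 2654605000

2654605000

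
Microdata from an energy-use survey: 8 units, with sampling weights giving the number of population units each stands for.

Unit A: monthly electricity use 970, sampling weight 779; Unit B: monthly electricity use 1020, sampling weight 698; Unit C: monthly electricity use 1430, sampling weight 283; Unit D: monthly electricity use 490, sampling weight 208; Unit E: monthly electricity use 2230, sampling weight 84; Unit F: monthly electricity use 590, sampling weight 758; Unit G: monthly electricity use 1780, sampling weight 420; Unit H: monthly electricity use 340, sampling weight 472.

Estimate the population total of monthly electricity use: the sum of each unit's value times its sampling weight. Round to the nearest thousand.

Weighted total = 3516820

3517000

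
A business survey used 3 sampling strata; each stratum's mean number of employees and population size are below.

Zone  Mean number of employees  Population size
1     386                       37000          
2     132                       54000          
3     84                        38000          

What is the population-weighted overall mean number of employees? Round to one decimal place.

Σ Nₕ·x̄ₕ = 386×37000 + 132×54000 + 84×38000
  = 24602000
Σ Nₕ = 129000
Overall mean = 24602000 / 129000 = 190.71318

190.7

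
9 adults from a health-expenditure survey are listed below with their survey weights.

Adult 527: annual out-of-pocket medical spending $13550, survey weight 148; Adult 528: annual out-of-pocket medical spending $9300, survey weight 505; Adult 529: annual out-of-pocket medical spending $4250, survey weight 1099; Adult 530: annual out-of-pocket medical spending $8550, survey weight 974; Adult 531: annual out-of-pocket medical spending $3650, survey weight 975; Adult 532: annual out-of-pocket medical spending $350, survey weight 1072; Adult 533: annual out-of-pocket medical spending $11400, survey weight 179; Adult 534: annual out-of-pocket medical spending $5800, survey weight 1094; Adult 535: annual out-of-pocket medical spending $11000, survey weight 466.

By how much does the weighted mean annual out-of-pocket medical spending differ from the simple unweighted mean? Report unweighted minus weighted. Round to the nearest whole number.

Unweighted sum = 13550 + 9300 + 4250 + 8550 + 3650 + 350 + 11400 + 5800 + 11000 = 67850
Unweighted mean = 67850 / 9 = 7538.8889
Weighted sum = 13550×148 + 9300×505 + 4250×1099 + 8550×974 + 3650×975 + 350×1072 + 11400×179 + 5800×1094 + 11000×466
  = 2005400 + 4696500 + 4670750 + 8327700 + 3558750 + 375200 + 2040600 + 6345200 + 5126000 = 37146100
Sum of weights = 148 + 505 + 1099 + 974 + 975 + 1072 + 179 + 1094 + 466 = 6512
Weighted mean = 37146100 / 6512 = 5704.2537
Difference (unweighted minus weighted) = 1834.6352

1835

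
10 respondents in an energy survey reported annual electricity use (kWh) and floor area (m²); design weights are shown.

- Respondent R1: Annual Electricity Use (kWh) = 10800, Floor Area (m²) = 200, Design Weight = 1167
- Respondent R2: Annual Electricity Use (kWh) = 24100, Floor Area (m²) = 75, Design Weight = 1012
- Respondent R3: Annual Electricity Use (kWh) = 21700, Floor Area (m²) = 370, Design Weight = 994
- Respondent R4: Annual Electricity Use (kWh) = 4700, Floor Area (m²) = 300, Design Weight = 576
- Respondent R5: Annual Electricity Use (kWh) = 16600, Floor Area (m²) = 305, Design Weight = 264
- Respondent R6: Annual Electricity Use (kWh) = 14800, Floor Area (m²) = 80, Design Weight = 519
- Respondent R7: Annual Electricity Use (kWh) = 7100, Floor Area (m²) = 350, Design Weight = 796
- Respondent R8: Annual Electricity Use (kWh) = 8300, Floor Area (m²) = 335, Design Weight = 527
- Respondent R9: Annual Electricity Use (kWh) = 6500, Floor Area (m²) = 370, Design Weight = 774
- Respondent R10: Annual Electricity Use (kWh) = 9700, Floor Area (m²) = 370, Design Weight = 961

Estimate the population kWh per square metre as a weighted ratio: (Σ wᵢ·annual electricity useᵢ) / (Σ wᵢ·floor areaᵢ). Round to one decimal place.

47.2

Σ wᵢ·y = 10800×1167 + 24100×1012 + 21700×994 + 4700×576 + 16600×264 + 14800×519 + 7100×796 + 8300×527 + 6500×774 + 9700×961
  = 97711800
Σ wᵢ·x = 200×1167 + 75×1012 + 370×994 + 300×576 + 305×264 + 80×519 + 350×796 + 335×527 + 370×774 + 370×961
  = 2069015
Ratio = 97711800 / 2069015 = 47.226241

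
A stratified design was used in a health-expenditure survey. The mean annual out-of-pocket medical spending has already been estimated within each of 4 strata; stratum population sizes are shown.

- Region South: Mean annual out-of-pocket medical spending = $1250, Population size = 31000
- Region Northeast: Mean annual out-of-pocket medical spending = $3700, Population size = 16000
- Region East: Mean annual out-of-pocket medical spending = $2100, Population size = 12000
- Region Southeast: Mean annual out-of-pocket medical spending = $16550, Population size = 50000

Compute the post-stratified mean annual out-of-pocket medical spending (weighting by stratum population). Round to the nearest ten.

Σ Nₕ·x̄ₕ = 1250×31000 + 3700×16000 + 2100×12000 + 16550×50000
  = 38750000 + 59200000 + 25200000 + 827500000 = 950650000
Σ Nₕ = 109000
Overall mean = 950650000 / 109000 = 8721.5596

8720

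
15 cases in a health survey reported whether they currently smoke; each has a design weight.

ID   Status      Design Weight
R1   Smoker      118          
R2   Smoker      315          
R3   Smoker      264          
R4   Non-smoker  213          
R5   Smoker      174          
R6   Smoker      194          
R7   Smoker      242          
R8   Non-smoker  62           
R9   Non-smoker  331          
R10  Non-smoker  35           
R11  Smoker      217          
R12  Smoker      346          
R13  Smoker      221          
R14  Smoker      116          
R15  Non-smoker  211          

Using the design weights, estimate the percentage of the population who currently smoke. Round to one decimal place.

Sum of weights for 'Smoker' = 118 + 315 + 264 + 174 + 194 + 242 + 217 + 346 + 221 + 116 = 2207
Total weight = 3059
Weighted proportion = 2207 / 3059 = 0.72147761 → 72.147761%

72.1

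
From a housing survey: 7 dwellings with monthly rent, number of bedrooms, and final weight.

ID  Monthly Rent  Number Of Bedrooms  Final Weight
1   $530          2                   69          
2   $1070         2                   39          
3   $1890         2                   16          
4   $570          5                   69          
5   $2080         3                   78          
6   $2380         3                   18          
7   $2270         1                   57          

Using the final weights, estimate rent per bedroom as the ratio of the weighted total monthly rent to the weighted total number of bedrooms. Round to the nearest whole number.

Σ wᵢ·y = 530×69 + 1070×39 + 1890×16 + 570×69 + 2080×78 + 2380×18 + 2270×57
  = 36570 + 41730 + 30240 + 39330 + 162240 + 42840 + 129390 = 482340
Σ wᵢ·x = 2×69 + 2×39 + 2×16 + 5×69 + 3×78 + 3×18 + 1×57
  = 138 + 78 + 32 + 345 + 234 + 54 + 57 = 938
Ratio = 482340 / 938 = 514.22175

514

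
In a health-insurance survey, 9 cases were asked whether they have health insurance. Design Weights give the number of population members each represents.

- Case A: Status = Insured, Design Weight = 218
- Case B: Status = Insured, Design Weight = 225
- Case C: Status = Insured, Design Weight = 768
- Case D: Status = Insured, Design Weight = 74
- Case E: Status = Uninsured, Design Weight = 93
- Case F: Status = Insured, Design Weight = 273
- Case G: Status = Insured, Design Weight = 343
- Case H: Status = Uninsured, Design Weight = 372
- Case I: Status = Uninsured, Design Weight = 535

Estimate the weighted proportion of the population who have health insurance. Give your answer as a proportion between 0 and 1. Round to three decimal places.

0.655

Sum of weights for 'Insured' = 218 + 225 + 768 + 74 + 273 + 343 = 1901
Total weight = 218 + 225 + 768 + 74 + 93 + 273 + 343 + 372 + 535 = 2901
Weighted proportion = 1901 / 2901 = 0.65529128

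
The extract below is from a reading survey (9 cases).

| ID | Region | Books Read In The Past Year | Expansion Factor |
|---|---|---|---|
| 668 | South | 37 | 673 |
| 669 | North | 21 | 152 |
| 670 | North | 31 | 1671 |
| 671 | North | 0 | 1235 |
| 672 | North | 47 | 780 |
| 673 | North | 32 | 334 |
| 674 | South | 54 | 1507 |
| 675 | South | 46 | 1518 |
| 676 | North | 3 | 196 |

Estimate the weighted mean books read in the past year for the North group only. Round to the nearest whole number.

North rows: 669, 670, 671, 672, 673, 676
Weighted sum = 21×152 + 31×1671 + 0×1235 + 47×780 + 32×334 + 3×196
  = 3192 + 51801 + 0 + 36660 + 10688 + 588 = 102929
Sum of weights = 152 + 1671 + 1235 + 780 + 334 + 196 = 4368
Weighted mean = 102929 / 4368 = 23.564332

24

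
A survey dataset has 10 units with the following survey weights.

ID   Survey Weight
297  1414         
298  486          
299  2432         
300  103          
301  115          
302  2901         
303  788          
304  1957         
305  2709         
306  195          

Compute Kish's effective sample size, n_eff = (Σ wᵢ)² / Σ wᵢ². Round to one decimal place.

6.0

Σ wᵢ = 1414 + 486 + 2432 + 103 + 115 + 2901 + 788 + 1957 + 2709 + 195 = 13100
Σ wᵢ² = 1999396 + 236196 + 5914624 + 10609 + 13225 + 8415801 + 620944 + 3829849 + 7338681 + 38025 = 28417350
n_eff = 13100² / 28417350 = 171610000 / 28417350 = 6.0389164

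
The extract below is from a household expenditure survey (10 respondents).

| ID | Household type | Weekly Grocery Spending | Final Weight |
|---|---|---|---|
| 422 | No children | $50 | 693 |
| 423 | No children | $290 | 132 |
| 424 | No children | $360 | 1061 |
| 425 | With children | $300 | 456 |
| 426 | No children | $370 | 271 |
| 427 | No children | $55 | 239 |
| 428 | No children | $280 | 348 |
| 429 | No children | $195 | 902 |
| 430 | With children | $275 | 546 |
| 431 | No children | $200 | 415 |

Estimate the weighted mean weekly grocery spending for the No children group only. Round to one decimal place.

No children rows: 422, 423, 424, 426, 427, 428, 429, 431
Weighted sum = 50×693 + 290×132 + 360×1061 + 370×271 + 55×239 + 280×348 + 195×902 + 200×415
  = 34650 + 38280 + 381960 + 100270 + 13145 + 97440 + 175890 + 83000 = 924635
Sum of weights = 693 + 132 + 1061 + 271 + 239 + 348 + 902 + 415 = 4061
Weighted mean = 924635 / 4061 = 227.68653

227.7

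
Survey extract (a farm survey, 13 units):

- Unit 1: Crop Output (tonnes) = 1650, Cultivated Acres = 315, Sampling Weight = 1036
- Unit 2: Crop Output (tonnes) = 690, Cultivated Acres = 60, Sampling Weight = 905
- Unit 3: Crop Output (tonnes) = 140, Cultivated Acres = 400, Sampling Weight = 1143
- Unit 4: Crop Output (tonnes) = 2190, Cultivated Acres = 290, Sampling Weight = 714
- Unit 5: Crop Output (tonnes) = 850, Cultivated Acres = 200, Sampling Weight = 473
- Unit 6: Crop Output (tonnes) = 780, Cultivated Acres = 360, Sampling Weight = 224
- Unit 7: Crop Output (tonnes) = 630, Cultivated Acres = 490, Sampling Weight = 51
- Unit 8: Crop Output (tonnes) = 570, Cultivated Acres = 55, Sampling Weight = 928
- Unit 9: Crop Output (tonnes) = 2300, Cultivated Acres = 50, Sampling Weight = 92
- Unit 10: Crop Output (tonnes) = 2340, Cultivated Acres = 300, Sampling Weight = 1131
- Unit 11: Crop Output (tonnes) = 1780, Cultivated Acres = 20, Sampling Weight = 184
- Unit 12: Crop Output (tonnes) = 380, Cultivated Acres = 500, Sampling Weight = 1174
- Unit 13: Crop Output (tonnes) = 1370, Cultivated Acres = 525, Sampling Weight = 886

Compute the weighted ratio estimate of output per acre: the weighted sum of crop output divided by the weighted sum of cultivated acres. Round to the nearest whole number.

Σ wᵢ·y = 10040990
Σ wᵢ·x = 2695900
Ratio = 10040990 / 2695900 = 3.724541

4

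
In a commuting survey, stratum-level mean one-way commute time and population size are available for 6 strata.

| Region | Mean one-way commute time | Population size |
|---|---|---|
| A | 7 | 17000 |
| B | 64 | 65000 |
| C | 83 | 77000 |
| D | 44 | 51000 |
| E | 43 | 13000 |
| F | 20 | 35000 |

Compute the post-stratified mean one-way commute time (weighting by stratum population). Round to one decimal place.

54.9

Σ Nₕ·x̄ₕ = 14173000
Σ Nₕ = 17000 + 65000 + 77000 + 51000 + 13000 + 35000 = 258000
Overall mean = 14173000 / 258000 = 54.934109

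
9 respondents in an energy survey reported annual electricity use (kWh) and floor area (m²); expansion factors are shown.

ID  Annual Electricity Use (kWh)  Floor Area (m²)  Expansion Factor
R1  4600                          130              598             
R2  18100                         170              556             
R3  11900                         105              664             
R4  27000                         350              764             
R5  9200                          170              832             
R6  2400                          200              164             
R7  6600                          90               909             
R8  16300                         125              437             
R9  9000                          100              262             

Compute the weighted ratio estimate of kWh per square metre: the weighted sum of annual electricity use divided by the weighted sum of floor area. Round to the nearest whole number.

Σ wᵢ·y = 64872500
Σ wᵢ·x = 130×598 + 170×556 + 105×664 + 350×764 + 170×832 + 200×164 + 90×909 + 125×437 + 100×262
  = 77740 + 94520 + 69720 + 267400 + 141440 + 32800 + 81810 + 54625 + 26200 = 846255
Ratio = 64872500 / 846255 = 76.658336

77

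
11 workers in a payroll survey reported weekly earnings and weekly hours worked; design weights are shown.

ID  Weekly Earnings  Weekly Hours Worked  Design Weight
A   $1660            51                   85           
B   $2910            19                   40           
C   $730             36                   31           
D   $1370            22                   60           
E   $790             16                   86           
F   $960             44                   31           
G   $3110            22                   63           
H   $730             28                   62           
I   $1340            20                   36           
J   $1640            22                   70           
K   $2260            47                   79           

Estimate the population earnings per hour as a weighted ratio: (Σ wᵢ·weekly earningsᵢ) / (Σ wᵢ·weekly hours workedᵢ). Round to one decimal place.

53.8

Σ wᵢ·y = 1042800
Σ wᵢ·x = 51×85 + 19×40 + 36×31 + 22×60 + 16×86 + 44×31 + 22×63 + 28×62 + 20×36 + 22×70 + 47×79
  = 19366
Ratio = 1042800 / 19366 = 53.846948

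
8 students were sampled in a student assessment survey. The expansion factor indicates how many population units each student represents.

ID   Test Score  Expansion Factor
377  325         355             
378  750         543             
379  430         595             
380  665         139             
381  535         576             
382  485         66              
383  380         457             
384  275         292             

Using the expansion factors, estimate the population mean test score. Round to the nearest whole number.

Weighted sum = 1465040
Sum of weights = 355 + 543 + 595 + 139 + 576 + 66 + 457 + 292 = 3023
Weighted mean = 1465040 / 3023 = 484.63116

485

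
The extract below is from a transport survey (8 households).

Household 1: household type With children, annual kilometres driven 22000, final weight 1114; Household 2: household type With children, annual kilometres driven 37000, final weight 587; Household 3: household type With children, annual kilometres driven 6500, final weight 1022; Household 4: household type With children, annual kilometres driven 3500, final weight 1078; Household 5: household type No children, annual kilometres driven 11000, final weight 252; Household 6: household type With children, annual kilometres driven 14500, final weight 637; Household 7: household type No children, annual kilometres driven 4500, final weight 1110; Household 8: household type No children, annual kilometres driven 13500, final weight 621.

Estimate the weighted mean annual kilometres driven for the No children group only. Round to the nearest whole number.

8144

No children rows: 5, 7, 8
Weighted sum = 16150500
Sum of weights = 1983
Weighted mean = 16150500 / 1983 = 8144.4781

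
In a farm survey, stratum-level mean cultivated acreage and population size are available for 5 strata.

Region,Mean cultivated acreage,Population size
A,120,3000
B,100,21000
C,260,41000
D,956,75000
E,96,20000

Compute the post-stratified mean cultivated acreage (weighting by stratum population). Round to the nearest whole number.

Σ Nₕ·x̄ₕ = 86740000
Σ Nₕ = 3000 + 21000 + 41000 + 75000 + 20000 = 160000
Overall mean = 86740000 / 160000 = 542.125

542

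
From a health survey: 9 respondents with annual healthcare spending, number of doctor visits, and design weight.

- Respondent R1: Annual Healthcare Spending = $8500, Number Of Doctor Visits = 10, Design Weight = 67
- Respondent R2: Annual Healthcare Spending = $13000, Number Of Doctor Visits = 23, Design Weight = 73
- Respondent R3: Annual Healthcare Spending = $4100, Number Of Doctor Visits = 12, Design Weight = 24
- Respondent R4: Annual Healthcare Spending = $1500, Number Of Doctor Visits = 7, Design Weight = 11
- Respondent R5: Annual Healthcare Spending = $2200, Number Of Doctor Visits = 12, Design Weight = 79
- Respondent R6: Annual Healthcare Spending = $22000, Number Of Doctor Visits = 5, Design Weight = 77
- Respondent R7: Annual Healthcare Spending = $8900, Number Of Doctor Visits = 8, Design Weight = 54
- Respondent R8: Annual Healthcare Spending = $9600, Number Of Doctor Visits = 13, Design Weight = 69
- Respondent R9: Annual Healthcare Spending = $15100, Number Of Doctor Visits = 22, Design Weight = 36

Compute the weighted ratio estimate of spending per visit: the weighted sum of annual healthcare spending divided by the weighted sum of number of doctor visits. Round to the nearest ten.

840

Σ wᵢ·y = 5187800
Σ wᵢ·x = 6168
Ratio = 5187800 / 6168 = 841.08301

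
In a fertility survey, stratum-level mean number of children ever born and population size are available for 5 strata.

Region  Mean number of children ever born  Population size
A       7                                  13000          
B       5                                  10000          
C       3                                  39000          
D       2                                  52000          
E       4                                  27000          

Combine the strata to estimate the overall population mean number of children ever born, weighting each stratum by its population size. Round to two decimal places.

Σ Nₕ·x̄ₕ = 7×13000 + 5×10000 + 3×39000 + 2×52000 + 4×27000
  = 91000 + 50000 + 117000 + 104000 + 108000 = 470000
Σ Nₕ = 13000 + 10000 + 39000 + 52000 + 27000 = 141000
Overall mean = 470000 / 141000 = 3.3333333

3.33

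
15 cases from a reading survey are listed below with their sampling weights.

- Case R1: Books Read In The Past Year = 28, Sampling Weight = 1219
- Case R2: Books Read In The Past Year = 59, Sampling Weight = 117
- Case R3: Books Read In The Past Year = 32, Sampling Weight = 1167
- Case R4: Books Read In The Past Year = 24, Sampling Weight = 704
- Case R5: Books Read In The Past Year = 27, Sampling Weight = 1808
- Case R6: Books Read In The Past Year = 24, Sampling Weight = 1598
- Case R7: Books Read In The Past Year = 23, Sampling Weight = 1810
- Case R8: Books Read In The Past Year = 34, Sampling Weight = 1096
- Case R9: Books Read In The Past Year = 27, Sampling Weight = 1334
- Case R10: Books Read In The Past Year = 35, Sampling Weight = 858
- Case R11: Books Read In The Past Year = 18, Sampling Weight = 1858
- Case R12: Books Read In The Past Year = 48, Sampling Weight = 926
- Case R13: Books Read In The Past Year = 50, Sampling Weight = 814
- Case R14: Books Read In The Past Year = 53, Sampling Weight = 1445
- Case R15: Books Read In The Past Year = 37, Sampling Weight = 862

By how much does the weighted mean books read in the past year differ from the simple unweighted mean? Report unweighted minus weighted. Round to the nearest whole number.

3

Unweighted sum = 519
Unweighted mean = 519 / 15 = 34.6
Weighted sum = 554456
Sum of weights = 17616
Weighted mean = 554456 / 17616 = 31.474569
Difference (unweighted minus weighted) = 3.1254314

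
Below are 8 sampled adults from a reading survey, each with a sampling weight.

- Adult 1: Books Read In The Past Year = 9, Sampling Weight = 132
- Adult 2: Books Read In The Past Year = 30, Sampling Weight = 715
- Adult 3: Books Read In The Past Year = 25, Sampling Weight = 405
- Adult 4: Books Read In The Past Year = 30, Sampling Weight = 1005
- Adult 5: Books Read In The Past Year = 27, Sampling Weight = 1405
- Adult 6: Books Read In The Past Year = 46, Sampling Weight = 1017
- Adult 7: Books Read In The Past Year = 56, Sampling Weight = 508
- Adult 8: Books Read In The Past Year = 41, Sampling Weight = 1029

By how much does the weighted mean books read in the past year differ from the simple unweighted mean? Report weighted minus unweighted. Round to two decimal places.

Unweighted sum = 9 + 30 + 25 + 30 + 27 + 46 + 56 + 41 = 264
Unweighted mean = 264 / 8 = 33
Weighted sum = 9×132 + 30×715 + 25×405 + 30×1005 + 27×1405 + 46×1017 + 56×508 + 41×1029
  = 218267
Sum of weights = 132 + 715 + 405 + 1005 + 1405 + 1017 + 508 + 1029 = 6216
Weighted mean = 218267 / 6216 = 35.113739
Difference (weighted minus unweighted) = 2.1137387

2.11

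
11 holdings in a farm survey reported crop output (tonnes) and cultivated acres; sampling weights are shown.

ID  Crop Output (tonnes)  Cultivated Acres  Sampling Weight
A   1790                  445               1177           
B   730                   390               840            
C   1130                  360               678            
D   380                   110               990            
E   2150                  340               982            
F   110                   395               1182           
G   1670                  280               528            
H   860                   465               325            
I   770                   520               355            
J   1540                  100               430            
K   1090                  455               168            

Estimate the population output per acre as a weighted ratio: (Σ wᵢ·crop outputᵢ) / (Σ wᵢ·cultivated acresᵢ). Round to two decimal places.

3.21

Σ wᵢ·y = 1790×1177 + 730×840 + 1130×678 + 380×990 + 2150×982 + 110×1182 + 1670×528 + 860×325 + 770×355 + 1540×430 + 1090×168
  = 2106830 + 613200 + 766140 + 376200 + 2111300 + 130020 + 881760 + 279500 + 273350 + 662200 + 183120 = 8383620
Σ wᵢ·x = 445×1177 + 390×840 + 360×678 + 110×990 + 340×982 + 395×1182 + 280×528 + 465×325 + 520×355 + 100×430 + 455×168
  = 523765 + 327600 + 244080 + 108900 + 333880 + 466890 + 147840 + 151125 + 184600 + 43000 + 76440 = 2608120
Ratio = 8383620 / 2608120 = 3.2144303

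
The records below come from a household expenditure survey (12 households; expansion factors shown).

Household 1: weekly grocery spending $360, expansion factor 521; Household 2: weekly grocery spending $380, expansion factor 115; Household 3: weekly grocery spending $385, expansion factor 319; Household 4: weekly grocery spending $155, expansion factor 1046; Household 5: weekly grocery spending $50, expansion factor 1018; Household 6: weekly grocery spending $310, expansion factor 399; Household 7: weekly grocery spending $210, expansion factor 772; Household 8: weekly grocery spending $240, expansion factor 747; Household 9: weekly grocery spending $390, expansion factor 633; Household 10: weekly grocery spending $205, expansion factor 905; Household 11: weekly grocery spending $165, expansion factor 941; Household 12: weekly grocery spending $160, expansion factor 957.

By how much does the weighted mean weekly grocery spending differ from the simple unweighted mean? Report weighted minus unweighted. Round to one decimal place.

Unweighted sum = 360 + 380 + 385 + 155 + 50 + 310 + 210 + 240 + 390 + 205 + 165 + 160 = 3010
Unweighted mean = 3010 / 12 = 250.83333
Weighted sum = 360×521 + 380×115 + 385×319 + 155×1046 + 50×1018 + 310×399 + 210×772 + 240×747 + 390×633 + 205×905 + 165×941 + 160×957
  = 187560 + 43700 + 122815 + 162130 + 50900 + 123690 + 162120 + 179280 + 246870 + 185525 + 155265 + 153120 = 1772975
Sum of weights = 521 + 115 + 319 + 1046 + 1018 + 399 + 772 + 747 + 633 + 905 + 941 + 957 = 8373
Weighted mean = 1772975 / 8373 = 211.74907
Difference (weighted minus unweighted) = -39.084259

-39.1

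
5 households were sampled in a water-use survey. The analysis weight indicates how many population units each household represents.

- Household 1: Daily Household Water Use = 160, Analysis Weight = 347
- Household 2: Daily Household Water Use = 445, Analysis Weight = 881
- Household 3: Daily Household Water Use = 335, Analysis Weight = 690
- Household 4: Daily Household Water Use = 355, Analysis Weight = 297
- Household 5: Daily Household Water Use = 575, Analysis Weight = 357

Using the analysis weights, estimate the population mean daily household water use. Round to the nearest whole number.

385

Weighted sum = 160×347 + 445×881 + 335×690 + 355×297 + 575×357
  = 989425
Sum of weights = 347 + 881 + 690 + 297 + 357 = 2572
Weighted mean = 989425 / 2572 = 384.6909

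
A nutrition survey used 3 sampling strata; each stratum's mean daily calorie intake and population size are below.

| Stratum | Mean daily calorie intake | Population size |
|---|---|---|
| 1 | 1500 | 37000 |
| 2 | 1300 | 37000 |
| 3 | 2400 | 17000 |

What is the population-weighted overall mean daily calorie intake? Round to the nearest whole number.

Σ Nₕ·x̄ₕ = 1500×37000 + 1300×37000 + 2400×17000
  = 55500000 + 48100000 + 40800000 = 144400000
Σ Nₕ = 37000 + 37000 + 17000 = 91000
Overall mean = 144400000 / 91000 = 1586.8132

1587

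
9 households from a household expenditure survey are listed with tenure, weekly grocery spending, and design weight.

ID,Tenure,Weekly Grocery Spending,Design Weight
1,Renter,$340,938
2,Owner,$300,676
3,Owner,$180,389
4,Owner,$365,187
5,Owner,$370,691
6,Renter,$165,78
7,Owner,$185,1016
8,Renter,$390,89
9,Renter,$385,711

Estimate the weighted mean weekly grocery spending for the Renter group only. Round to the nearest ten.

350

Renter rows: 1, 6, 8, 9
Weighted sum = 340×938 + 165×78 + 390×89 + 385×711
  = 318920 + 12870 + 34710 + 273735 = 640235
Sum of weights = 938 + 78 + 89 + 711 = 1816
Weighted mean = 640235 / 1816 = 352.55231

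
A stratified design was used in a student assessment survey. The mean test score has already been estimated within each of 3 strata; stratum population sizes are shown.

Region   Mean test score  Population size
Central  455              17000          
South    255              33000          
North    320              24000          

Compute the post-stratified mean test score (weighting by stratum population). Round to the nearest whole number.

Σ Nₕ·x̄ₕ = 455×17000 + 255×33000 + 320×24000
  = 23830000
Σ Nₕ = 17000 + 33000 + 24000 = 74000
Overall mean = 23830000 / 74000 = 322.02703

322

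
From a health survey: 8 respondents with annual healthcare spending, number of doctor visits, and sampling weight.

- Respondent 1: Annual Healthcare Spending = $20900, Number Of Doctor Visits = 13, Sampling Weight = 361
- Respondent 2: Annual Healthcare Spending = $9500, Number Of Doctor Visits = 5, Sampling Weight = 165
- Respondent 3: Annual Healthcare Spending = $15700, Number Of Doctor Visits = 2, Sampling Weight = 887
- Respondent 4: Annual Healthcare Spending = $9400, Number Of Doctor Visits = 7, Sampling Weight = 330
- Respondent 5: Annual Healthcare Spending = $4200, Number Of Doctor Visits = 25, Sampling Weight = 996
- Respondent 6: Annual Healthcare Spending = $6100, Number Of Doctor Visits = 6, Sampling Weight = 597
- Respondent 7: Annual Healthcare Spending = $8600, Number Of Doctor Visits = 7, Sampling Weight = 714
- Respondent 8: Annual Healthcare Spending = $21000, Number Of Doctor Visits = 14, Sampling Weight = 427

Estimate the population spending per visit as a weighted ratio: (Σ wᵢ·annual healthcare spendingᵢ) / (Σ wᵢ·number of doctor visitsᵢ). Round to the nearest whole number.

Σ wᵢ·y = 49072600
Σ wᵢ·x = 13×361 + 5×165 + 2×887 + 7×330 + 25×996 + 6×597 + 7×714 + 14×427
  = 49060
Ratio = 49072600 / 49060 = 1000.2568

1000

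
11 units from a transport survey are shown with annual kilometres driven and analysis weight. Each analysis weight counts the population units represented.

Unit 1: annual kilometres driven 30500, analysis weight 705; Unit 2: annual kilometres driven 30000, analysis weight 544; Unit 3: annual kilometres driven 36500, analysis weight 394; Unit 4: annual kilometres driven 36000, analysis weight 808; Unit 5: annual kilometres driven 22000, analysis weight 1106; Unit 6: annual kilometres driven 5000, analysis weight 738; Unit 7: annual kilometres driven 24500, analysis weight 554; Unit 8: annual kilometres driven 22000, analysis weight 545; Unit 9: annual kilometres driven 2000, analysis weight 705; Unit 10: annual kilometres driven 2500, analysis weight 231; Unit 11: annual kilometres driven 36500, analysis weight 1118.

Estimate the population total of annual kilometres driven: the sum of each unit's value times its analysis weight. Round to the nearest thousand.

Weighted total = 30500×705 + 30000×544 + 36500×394 + 36000×808 + 22000×1106 + 5000×738 + 24500×554 + 22000×545 + 2000×705 + 2500×231 + 36500×1118
  = 177671000

177671000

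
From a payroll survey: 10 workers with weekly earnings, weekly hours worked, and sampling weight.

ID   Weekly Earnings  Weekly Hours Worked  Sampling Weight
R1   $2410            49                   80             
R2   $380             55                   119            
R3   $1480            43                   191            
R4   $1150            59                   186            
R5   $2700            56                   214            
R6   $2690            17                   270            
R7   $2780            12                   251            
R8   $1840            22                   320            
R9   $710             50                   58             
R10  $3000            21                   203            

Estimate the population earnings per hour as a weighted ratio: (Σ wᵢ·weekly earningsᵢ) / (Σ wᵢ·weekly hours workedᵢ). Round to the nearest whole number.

63

Σ wᵢ·y = 2410×80 + 380×119 + 1480×191 + 1150×186 + 2700×214 + 2690×270 + 2780×251 + 1840×320 + 710×58 + 3000×203
  = 3975460
Σ wᵢ·x = 49×80 + 55×119 + 43×191 + 59×186 + 56×214 + 17×270 + 12×251 + 22×320 + 50×58 + 21×203
  = 3920 + 6545 + 8213 + 10974 + 11984 + 4590 + 3012 + 7040 + 2900 + 4263 = 63441
Ratio = 3975460 / 63441 = 62.663892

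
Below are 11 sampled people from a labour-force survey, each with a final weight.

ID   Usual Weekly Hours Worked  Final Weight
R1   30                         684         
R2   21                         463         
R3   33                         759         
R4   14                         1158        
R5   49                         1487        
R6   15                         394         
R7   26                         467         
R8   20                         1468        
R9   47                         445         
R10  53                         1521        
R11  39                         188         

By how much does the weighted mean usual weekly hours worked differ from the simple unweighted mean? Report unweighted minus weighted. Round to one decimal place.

Unweighted sum = 30 + 21 + 33 + 14 + 49 + 15 + 26 + 20 + 47 + 53 + 39 = 347
Unweighted mean = 347 / 11 = 31.545455
Weighted sum = 30×684 + 21×463 + 33×759 + 14×1158 + 49×1487 + 15×394 + 26×467 + 20×1468 + 47×445 + 53×1521 + 39×188
  = 20520 + 9723 + 25047 + 16212 + 72863 + 5910 + 12142 + 29360 + 20915 + 80613 + 7332 = 300637
Sum of weights = 684 + 463 + 759 + 1158 + 1487 + 394 + 467 + 1468 + 445 + 1521 + 188 = 9034
Weighted mean = 300637 / 9034 = 33.278393
Difference (unweighted minus weighted) = -1.7329382

-1.7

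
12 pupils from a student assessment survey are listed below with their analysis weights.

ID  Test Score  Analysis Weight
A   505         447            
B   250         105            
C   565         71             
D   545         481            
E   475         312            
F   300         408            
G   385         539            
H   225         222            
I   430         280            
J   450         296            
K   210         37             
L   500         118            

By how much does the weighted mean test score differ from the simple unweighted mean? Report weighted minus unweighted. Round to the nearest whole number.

20

Unweighted sum = 505 + 250 + 565 + 545 + 475 + 300 + 385 + 225 + 430 + 450 + 210 + 500 = 4840
Unweighted mean = 4840 / 12 = 403.33333
Weighted sum = 505×447 + 250×105 + 565×71 + 545×481 + 475×312 + 300×408 + 385×539 + 225×222 + 430×280 + 450×296 + 210×37 + 500×118
  = 225735 + 26250 + 40115 + 262145 + 148200 + 122400 + 207515 + 49950 + 120400 + 133200 + 7770 + 59000 = 1402680
Sum of weights = 447 + 105 + 71 + 481 + 312 + 408 + 539 + 222 + 280 + 296 + 37 + 118 = 3316
Weighted mean = 1402680 / 3316 = 423.00362
Difference (weighted minus unweighted) = 19.670285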